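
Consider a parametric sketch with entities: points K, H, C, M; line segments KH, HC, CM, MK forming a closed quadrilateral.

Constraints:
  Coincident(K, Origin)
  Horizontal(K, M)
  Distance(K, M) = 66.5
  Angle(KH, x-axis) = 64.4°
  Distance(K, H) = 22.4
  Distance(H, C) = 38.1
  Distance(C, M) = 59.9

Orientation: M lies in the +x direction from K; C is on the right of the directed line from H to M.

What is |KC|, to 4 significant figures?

20.19

K is at the origin; K and M share the same y with |KM| = 66.5 and M in +x, so M = (66.5, 0). KH runs at 64.4° with |KH| = 22.4, so H = (9.679, 20.20). C is determined by |HC| = 38.1 and |CM| = 59.9 together: it lies at the intersection of circle(H, 38.1) and circle(M, 59.9). With |HM| = 60.31, the foot of the radical line on HM is 12.44 from H and the perpendicular offset is √(38.1² − 12.44²) = 36.01. Taking the right-of-HM solution: C = (9.336, -17.90).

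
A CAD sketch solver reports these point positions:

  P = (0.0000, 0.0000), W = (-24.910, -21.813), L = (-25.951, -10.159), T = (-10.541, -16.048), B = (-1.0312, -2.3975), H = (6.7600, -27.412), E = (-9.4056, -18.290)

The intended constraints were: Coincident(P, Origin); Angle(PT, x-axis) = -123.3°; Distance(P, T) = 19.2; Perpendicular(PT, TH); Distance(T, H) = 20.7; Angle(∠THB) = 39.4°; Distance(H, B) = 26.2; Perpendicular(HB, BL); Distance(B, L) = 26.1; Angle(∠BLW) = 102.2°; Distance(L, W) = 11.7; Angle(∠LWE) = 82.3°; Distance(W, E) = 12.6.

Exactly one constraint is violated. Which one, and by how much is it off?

Distance(W, E) = 12.6 — off by 3.30.

P = (0.00, 0.00) ✓; PT at -123.3° ✓; |PT| = 19.20 ✓; ∠(PT, TH) = 90.00° ✓; |TH| = 20.70 ✓; ∠THB = 39.40° ✓; |HB| = 26.20 ✓; ∠(HB, BL) = 90.00° ✓; |BL| = 26.10 ✓; ∠BLW = 102.2° ✓; |LW| = 11.70 ✓; ∠LWE = 82.30° ✓; |WE| = 15.90 ✗.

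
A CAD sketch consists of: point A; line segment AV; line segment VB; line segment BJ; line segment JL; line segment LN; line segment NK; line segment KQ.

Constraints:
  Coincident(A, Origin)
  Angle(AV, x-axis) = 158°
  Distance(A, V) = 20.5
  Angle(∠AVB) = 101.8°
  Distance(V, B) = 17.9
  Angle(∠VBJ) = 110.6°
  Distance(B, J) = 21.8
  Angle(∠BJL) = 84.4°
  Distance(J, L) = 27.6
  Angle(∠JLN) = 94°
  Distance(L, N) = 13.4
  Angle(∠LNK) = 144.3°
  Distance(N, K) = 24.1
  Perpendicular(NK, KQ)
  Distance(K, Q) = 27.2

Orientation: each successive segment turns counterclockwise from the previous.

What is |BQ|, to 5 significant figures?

9.6339

A is at the origin; AV runs at 158.0° with length 20.5, so V = (-19.007, 7.6794). ∠AVB = 101.8° gives VB at -123.80° from the x-axis; with |VB| = 17.9, B = (-28.965, -7.1952). ∠VBJ = 110.6° gives BJ at -54.400° from the x-axis; with |BJ| = 21.8, J = (-16.275, -24.921). ∠BJL = 84.4° gives JL at 41.200° from the x-axis; with |JL| = 27.6, L = (4.4920, -6.7410). ∠JLN = 94.0° gives LN at 127.20° from the x-axis; with |LN| = 13.4, N = (-3.6097, 3.9325). ∠LNK = 144.3° gives NK at 162.90° from the x-axis; with |NK| = 24.1, K = (-26.644, 11.019). NK is perpendicular to KQ, so KQ runs at -107.10°; with |KQ| = 27.2, Q = (-34.642, -14.979). Then |BQ| = |Q − B| = 9.6339.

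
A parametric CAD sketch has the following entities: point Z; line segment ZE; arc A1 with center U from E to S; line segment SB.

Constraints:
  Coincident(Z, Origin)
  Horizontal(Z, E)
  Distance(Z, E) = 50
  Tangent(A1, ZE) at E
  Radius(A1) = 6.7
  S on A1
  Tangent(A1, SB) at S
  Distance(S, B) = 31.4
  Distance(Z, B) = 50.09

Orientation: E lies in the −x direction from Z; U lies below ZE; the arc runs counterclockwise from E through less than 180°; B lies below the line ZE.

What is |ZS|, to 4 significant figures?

56.28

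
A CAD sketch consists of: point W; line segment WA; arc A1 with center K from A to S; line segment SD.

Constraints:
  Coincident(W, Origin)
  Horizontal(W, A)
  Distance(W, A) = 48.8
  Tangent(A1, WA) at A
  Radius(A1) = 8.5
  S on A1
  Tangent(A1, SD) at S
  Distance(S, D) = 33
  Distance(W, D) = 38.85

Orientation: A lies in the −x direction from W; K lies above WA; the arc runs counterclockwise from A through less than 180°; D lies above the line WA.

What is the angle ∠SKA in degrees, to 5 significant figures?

55.976°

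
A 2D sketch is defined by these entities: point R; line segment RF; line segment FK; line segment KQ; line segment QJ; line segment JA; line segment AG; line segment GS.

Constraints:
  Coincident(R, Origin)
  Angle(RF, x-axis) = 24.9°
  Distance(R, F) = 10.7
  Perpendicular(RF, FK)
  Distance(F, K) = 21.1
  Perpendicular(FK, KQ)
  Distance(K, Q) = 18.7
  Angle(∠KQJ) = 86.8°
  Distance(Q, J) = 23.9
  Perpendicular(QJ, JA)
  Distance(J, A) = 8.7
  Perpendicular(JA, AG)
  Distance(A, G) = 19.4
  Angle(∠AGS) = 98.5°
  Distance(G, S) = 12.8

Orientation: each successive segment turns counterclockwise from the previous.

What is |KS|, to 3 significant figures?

22.7

R is at the origin; RF runs at 24.9° with length 10.7, so F = (9.71, 4.51). RF ⟂ FK, so FK runs at 115°; with |FK| = 21.1, K = (0.822, 23.6). The perpendicularity gives KQ at right angles to FK, so KQ runs at -155°; with |KQ| = 18.7, Q = (-16.1, 15.8). ∠KQJ = 86.8° gives QJ at -61.9° from the x-axis; with |QJ| = 23.9, J = (-4.88, -5.31). QJ is perpendicular to JA, so JA runs at 28.1°; with |JA| = 8.7, A = (2.79, -1.21). JA ⟂ AG, so AG runs at 118°; with |AG| = 19.4, G = (-6.35, 15.9). ∠AGS = 98.5° gives GS at -160° from the x-axis; with |GS| = 12.8, S = (-18.4, 11.6). Then |KS| = |S − K| = 22.7.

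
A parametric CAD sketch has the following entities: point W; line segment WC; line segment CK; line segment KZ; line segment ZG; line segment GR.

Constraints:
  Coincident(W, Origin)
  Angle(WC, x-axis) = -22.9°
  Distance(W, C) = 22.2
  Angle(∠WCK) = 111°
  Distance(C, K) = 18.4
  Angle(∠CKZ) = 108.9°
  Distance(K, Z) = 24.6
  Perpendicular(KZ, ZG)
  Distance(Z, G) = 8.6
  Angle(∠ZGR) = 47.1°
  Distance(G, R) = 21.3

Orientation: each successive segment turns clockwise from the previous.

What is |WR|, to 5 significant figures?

37.605

W is at the origin; WC runs at -22.9° with length 22.2, so C = (20.450, -8.6386). ∠WCK = 111.0° gives CK at -91.900° from the x-axis; with |CK| = 18.4, K = (19.840, -27.028). ∠CKZ = 108.9° gives KZ at -163.00° from the x-axis; with |KZ| = 24.6, Z = (-3.6848, -34.221). KZ ⟂ ZG, so ZG runs at 107.00°; with |ZG| = 8.6, G = (-6.1992, -25.997). ∠ZGR = 47.1° gives GR at -25.900° from the x-axis; with |GR| = 21.3, R = (12.961, -35.300). Then |WR| = |R − W| = 37.605.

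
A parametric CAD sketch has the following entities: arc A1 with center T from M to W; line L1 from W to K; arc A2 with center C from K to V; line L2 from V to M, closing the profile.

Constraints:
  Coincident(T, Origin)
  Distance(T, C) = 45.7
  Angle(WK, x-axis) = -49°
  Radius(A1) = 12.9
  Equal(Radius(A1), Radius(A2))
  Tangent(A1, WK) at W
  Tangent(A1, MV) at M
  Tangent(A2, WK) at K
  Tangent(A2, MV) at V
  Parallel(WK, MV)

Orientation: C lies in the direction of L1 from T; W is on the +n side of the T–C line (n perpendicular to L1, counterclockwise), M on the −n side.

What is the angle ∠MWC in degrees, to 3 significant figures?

74.2°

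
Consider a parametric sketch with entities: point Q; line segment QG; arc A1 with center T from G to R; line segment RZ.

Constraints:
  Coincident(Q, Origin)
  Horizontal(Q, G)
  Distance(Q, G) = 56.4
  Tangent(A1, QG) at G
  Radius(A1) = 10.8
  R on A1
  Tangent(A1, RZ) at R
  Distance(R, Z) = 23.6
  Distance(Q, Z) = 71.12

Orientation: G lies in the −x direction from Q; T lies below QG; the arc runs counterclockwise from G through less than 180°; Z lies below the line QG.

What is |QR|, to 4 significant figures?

68.21

Q is at the origin; QG is horizontal with |QG| = 56.4 and G on the −x side, so G = (-56.40, 0.000). Tangency of A1 to QG means the radius TG is perpendicular to QG, so T = G + (0, -10.8) = (-56.40, -10.80). Since TR ⟂ RZ (tangency), |TZ| = √(10.8² + 23.6²) = 25.95 regardless of where R sits on A1. So Z lies on both circle(Q, 71.12) and circle(T, 25.95); the below-QG intersection is Z = (-61.15, -36.32). R is the foot of the tangent from Z: R = (-66.88, -13.42).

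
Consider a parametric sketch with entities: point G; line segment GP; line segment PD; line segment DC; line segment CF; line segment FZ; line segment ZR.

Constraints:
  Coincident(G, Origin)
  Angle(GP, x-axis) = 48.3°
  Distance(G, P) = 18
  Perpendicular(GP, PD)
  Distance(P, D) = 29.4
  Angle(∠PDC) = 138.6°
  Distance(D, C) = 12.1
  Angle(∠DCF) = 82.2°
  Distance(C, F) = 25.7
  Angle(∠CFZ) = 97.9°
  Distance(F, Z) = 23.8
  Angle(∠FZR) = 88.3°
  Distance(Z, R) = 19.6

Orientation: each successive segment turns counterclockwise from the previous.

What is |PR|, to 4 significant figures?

15.43

G is at the origin; GP runs at 48.3° with length 18.0, so P = (11.97, 13.44). The perpendicularity gives PD at right angles to GP, so PD runs at 138.3°; with |PD| = 29.4, D = (-9.977, 33.00). ∠PDC = 138.6° gives DC at 179.7° from the x-axis; with |DC| = 12.1, C = (-22.08, 33.06). ∠DCF = 82.2° gives CF at -82.50° from the x-axis; with |CF| = 25.7, F = (-18.72, 7.580). ∠CFZ = 97.9° gives FZ at -0.4000° from the x-axis; with |FZ| = 23.8, Z = (5.077, 7.414). ∠FZR = 88.3° gives ZR at 91.30° from the x-axis; with |ZR| = 19.6, R = (4.632, 27.01). Then |PR| = |R − P| = 15.43.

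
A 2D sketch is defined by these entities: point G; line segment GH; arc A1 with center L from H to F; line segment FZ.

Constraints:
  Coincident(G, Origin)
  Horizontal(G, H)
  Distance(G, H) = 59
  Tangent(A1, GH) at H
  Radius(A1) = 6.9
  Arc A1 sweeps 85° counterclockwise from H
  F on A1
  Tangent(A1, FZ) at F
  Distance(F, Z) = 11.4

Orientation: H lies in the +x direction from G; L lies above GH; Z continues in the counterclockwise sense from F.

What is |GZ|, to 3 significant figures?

69.2

G is at the origin; GH is horizontal with |GH| = 59.0 and H on the +x side, so H = (59.0, 0.00). A1 meets GH tangentially, so LH is at right angles to GH, so L = H + (0, 6.9) = (59.0, 6.90). On A1, H sits at bearing -90° from L; an 85° counterclockwise sweep puts F at bearing -5°, so F = L + 6.9·(cos -5°, sin -5°) = (65.9, 6.30). A1 meets FZ tangentially, so LF is at right angles to FZ, so FZ runs along (−sin -5°, cos -5°); with |FZ| = 11.4, Z = (66.9, 17.7). Then |GZ| = |Z − G| = 69.2.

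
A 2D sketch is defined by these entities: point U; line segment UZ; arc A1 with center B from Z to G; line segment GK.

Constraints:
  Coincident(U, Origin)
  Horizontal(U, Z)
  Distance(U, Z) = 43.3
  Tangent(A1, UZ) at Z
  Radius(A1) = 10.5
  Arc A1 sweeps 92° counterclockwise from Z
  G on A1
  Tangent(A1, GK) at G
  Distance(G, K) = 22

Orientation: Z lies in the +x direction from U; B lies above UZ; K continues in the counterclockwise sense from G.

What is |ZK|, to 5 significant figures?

34.262

On A1, Z sits at bearing -90° from B; a 92° counterclockwise sweep puts G at bearing 2°, so G = B + 10.5·(cos 2°, sin 2°) = (53.794, 10.866). The tangent condition forces BG to be normal to GK, so GK runs along (−sin 2°, cos 2°); with |GK| = 22.0, K = (53.026, 32.853). Then |ZK| = |K − Z| = 34.262.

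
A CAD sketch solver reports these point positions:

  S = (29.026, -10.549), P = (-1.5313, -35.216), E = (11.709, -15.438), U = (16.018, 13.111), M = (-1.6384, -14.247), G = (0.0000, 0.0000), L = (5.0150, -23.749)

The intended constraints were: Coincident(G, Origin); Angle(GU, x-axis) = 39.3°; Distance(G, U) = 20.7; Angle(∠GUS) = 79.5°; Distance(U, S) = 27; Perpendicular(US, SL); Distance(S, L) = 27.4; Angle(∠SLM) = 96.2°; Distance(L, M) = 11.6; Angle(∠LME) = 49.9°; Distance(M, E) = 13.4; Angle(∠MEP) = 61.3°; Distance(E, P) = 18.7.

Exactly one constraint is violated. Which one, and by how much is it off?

Distance(E, P) = 18.7 — off by 5.10.

G = (0.00, 0.00) ✓; GU at 39.30° ✓; |GU| = 20.70 ✓; ∠GUS = 79.50° ✓; |US| = 27.00 ✓; ∠(US, SL) = 90.00° ✓; |SL| = 27.40 ✓; ∠SLM = 96.20° ✓; |LM| = 11.60 ✓; ∠LME = 49.90° ✓; |ME| = 13.40 ✓; ∠MEP = 61.30° ✓; |EP| = 23.80 ✗.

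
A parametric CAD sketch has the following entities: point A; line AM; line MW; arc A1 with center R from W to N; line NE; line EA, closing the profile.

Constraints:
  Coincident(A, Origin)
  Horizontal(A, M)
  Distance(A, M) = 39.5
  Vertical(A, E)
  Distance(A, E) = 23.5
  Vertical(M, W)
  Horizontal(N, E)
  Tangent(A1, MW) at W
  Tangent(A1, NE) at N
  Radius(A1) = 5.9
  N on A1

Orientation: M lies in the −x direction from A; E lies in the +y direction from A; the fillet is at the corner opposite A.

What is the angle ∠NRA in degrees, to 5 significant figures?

117.65°

A is at the origin; AM is horizontal with |AM| = 39.5 and M on the −x side, so M = (-39.500, 0.0000). AE is vertical with |AE| = 23.5 and E on the +y side, so E = (0.0000, 23.500). The virtual corner opposite A is at (-39.500, 23.500). The tangent condition forces RW to be normal to MW and since A1 is tangent to NE there, RN ⟂ NE, with radius 5.9, so the center R sits 5.9 in from both sides at R = (-33.600, 17.600). That places the tangent points at W = (-39.500, 17.600) on MW and N = (-33.600, 23.500) on NE. Then cos ∠NRA = RN·RA / (|RN||RA|), giving 117.65°.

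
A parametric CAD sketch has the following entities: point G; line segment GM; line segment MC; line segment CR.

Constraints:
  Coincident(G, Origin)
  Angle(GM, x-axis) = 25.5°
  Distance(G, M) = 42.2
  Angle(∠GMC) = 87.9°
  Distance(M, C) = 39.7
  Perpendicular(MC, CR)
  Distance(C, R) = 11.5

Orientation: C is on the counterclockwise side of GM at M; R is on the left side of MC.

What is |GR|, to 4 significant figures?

48.95

∠GMC = 87.9°, so MC runs at 25.5° + (180° − 87.9°) = 117.6° from the x-axis; with |MC| = 39.7, C = M + 39.7·(cos 117.6°, sin 117.6°) = (19.70, 53.35). MC ⟂ CR; with |CR| = 11.5 on the left of MC, R = C + 11.5·(-0.8862, -0.4633) = (9.505, 48.02). Then |GR| = |R − G| = 48.95.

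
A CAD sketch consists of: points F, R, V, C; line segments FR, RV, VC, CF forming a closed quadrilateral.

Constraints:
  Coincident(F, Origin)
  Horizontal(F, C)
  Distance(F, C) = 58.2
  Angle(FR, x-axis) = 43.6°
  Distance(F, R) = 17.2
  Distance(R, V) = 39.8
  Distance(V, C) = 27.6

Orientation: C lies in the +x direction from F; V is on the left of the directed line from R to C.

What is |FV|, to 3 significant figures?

56.1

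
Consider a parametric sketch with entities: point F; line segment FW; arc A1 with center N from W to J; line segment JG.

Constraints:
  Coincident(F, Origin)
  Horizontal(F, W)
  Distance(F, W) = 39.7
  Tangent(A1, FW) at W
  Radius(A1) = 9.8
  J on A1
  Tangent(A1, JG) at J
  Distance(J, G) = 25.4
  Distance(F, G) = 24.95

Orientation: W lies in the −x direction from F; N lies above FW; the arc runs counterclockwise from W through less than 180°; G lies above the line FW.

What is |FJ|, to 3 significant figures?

33.0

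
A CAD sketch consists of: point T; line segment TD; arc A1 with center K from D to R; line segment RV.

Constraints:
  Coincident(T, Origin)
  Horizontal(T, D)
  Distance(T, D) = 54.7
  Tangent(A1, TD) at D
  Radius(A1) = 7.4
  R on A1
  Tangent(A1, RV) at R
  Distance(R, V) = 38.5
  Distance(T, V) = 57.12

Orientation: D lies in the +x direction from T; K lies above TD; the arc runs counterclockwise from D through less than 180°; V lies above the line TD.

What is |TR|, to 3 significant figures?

61.8

T is at the origin; TD is horizontal with |TD| = 54.7 and D on the +x side, so D = (54.7, 0.00). Tangency of A1 to TD means the radius KD is perpendicular to TD, so K = D + (0, 7.4) = (54.7, 7.40). Since KR ⟂ RV (tangency), |KV| = √(7.4² + 38.5²) = 39.2 regardless of where R sits on A1. So V lies on both circle(T, 57.12) and circle(K, 39.2); the above-TD intersection is V = (37.8, 42.8). R is the foot of the tangent from V: R = (60.7, 11.8).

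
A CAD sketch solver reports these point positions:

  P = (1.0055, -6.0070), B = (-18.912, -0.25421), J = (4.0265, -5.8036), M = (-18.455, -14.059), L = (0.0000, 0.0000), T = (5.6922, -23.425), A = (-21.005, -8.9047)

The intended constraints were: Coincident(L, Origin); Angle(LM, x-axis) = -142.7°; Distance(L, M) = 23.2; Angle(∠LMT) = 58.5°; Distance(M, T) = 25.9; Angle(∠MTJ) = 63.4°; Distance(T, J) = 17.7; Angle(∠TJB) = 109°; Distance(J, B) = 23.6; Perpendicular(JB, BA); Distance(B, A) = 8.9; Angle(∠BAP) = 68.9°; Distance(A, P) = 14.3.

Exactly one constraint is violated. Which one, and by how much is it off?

Distance(A, P) = 14.3 — off by 7.90.

L = (0.00, 0.00) ✓; LM at -142.7° ✓; |LM| = 23.20 ✓; ∠LMT = 58.50° ✓; |MT| = 25.90 ✓; ∠MTJ = 63.40° ✓; |TJ| = 17.70 ✓; ∠TJB = 109.0° ✓; |JB| = 23.60 ✓; ∠(JB, BA) = 90.00° ✓; |BA| = 8.900 ✓; ∠BAP = 68.90° ✓; |AP| = 22.20 ✗.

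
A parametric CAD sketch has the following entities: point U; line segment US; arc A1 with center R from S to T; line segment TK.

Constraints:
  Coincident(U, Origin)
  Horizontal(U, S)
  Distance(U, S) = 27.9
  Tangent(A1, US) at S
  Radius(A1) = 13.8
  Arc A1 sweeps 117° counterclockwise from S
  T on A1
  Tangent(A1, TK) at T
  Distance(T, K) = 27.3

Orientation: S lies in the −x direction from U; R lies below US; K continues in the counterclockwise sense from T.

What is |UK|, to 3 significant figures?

52.4

On A1, S sits at bearing 90° from R; a 117° counterclockwise sweep puts T at bearing 207°, so T = R + 13.8·(cos 207°, sin 207°) = (-40.2, -20.1). The tangent condition forces RT to be normal to TK, so TK runs along (−sin 207°, cos 207°); with |TK| = 27.3, K = (-27.8, -44.4). Then |UK| = |K − U| = 52.4.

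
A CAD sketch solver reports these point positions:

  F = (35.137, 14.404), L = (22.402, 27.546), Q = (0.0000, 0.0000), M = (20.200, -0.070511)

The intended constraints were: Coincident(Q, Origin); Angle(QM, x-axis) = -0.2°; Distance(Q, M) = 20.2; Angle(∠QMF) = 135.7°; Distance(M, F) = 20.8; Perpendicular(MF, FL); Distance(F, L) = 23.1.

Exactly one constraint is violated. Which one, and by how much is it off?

Distance(F, L) = 23.1 — off by 4.80.

Q = (0.00, 0.00) ✓; QM at -0.2000° ✓; |QM| = 20.20 ✓; ∠QMF = 135.7° ✓; |MF| = 20.80 ✓; ∠(MF, FL) = 90.00° ✓; |FL| = 18.30 ✗.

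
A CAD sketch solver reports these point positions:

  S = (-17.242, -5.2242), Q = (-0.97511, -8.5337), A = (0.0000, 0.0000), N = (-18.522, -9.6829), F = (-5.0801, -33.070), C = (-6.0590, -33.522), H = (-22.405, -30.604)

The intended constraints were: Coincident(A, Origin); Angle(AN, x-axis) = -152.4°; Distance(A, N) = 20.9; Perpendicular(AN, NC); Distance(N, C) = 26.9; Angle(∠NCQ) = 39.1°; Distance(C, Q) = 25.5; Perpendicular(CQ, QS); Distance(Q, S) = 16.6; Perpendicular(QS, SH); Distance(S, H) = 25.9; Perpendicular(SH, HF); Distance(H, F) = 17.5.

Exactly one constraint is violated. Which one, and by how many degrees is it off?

Perpendicular(SH, HF) — off by 3.40°.

A = (0.00, 0.00) ✓; AN at -152.4° ✓; |AN| = 20.90 ✓; ∠(AN, NC) = 90.00° ✓; |NC| = 26.90 ✓; ∠NCQ = 39.10° ✓; |CQ| = 25.50 ✓; ∠(CQ, QS) = 90.00° ✓; |QS| = 16.60 ✓; ∠(QS, SH) = 90.00° ✓; |SH| = 25.90 ✓; ∠(SH, HF) = 93.40° ✗; |HF| = 17.50 ✓.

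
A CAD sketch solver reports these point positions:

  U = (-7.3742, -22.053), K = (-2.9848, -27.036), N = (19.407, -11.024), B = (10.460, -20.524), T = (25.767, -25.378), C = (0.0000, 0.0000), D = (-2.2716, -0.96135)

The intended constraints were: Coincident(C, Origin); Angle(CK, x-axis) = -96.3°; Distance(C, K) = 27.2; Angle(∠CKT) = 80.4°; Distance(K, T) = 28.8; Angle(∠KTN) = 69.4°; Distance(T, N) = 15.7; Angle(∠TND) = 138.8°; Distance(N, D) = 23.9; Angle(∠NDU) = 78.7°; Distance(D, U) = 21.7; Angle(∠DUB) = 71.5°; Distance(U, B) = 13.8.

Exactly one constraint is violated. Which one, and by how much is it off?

Distance(U, B) = 13.8 — off by 4.10.

C = (0.00, 0.00) ✓; CK at -96.30° ✓; |CK| = 27.20 ✓; ∠CKT = 80.40° ✓; |KT| = 28.80 ✓; ∠KTN = 69.40° ✓; |TN| = 15.70 ✓; ∠TND = 138.8° ✓; |ND| = 23.90 ✓; ∠NDU = 78.70° ✓; |DU| = 21.70 ✓; ∠DUB = 71.50° ✓; |UB| = 17.90 ✗.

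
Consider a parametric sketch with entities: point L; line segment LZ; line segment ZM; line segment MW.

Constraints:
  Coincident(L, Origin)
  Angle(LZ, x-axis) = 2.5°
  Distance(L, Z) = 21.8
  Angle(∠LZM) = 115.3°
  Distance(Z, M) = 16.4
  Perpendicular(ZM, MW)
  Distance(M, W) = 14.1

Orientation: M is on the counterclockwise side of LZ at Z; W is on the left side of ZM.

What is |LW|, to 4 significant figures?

26.32

∠LZM = 115.3°, so ZM runs at 2.5° + (180° − 115.3°) = 67.20° from the x-axis; with |ZM| = 16.4, M = Z + 16.4·(cos 67.20°, sin 67.20°) = (28.13, 16.07). The perpendicularity gives MW at right angles to ZM; with |MW| = 14.1 on the left of ZM, W = M + 14.1·(-0.9219, 0.3875) = (15.14, 21.53). Then |LW| = |W − L| = 26.32.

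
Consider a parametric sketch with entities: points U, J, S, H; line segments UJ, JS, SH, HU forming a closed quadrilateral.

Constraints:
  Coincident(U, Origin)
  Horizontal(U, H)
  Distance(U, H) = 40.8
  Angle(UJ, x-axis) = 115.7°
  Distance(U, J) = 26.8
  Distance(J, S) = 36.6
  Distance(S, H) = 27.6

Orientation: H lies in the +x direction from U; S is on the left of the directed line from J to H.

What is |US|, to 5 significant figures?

33.654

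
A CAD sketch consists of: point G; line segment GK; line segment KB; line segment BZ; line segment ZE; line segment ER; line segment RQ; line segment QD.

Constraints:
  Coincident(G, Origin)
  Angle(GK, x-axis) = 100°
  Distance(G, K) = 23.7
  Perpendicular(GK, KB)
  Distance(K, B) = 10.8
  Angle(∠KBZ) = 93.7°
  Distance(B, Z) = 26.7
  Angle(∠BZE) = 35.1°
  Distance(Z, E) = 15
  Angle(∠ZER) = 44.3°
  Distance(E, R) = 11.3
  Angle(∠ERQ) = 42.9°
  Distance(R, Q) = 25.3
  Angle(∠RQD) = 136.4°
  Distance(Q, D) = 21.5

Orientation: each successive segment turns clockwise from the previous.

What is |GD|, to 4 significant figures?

27.83

G is at the origin; GK runs at 100.0° with length 23.7, so K = (-4.115, 23.34). GK ⟂ KB, so KB runs at 10.00°; with |KB| = 10.8, B = (6.520, 25.22). ∠KBZ = 93.7° gives BZ at -76.30° from the x-axis; with |BZ| = 26.7, Z = (12.84, -0.7250). ∠BZE = 35.1° gives ZE at 138.8° from the x-axis; with |ZE| = 15.0, E = (1.558, 9.155). ∠ZER = 44.3° gives ER at 3.100° from the x-axis; with |ER| = 11.3, R = (12.84, 9.766). ∠ERQ = 42.9° gives RQ at -134.0° from the x-axis; with |RQ| = 25.3, Q = (-4.734, -8.433). ∠RQD = 136.4° gives QD at -177.6° from the x-axis; with |QD| = 21.5, D = (-26.21, -9.333). Then |GD| = |D − G| = 27.83.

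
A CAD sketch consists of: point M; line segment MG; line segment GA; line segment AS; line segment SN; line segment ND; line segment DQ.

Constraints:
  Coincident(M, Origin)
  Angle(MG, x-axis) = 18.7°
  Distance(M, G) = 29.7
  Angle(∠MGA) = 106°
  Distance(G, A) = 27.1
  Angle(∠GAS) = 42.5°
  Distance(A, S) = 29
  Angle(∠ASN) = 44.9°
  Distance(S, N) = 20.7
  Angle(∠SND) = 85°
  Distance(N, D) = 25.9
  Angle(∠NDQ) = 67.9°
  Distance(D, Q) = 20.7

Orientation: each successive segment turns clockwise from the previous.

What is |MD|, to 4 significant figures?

48.26

M is at the origin; MG runs at 18.7° with length 29.7, so G = (28.13, 9.522). ∠MGA = 106.0° gives GA at -55.30° from the x-axis; with |GA| = 27.1, A = (43.56, -12.76). ∠GAS = 42.5° gives AS at 167.2° from the x-axis; with |AS| = 29.0, S = (15.28, -6.333). ∠ASN = 44.9° gives SN at 32.10° from the x-axis; with |SN| = 20.7, N = (32.82, 4.667). ∠SND = 85.0° gives ND at -62.90° from the x-axis; with |ND| = 25.9, D = (44.61, -18.39). Then |MD| = |D − M| = 48.26.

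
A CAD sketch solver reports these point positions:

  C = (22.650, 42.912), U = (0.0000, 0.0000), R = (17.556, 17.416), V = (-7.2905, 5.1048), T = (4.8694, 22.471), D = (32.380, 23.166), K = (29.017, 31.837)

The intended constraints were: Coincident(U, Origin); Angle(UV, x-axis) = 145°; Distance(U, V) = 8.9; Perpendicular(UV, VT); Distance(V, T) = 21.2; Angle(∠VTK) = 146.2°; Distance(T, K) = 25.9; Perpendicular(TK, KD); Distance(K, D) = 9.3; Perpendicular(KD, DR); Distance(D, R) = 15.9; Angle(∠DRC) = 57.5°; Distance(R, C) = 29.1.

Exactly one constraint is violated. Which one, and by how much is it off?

Distance(R, C) = 29.1 — off by 3.10.

U = (0.00, 0.00) ✓; UV at 145.0° ✓; |UV| = 8.900 ✓; ∠(UV, VT) = 90.00° ✓; |VT| = 21.20 ✓; ∠VTK = 146.2° ✓; |TK| = 25.90 ✓; ∠(TK, KD) = 90.00° ✓; |KD| = 9.300 ✓; ∠(KD, DR) = 90.00° ✓; |DR| = 15.90 ✓; ∠DRC = 57.50° ✓; |RC| = 26.00 ✗.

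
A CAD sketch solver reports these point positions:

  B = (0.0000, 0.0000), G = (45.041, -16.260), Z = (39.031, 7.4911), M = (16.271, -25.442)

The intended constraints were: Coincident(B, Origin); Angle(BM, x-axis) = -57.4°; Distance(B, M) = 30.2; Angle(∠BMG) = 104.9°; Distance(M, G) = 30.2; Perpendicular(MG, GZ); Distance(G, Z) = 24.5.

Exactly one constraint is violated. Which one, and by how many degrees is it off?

Perpendicular(MG, GZ) — off by 3.50°.

B = (0.00, 0.00) ✓; BM at -57.40° ✓; |BM| = 30.20 ✓; ∠BMG = 104.9° ✓; |MG| = 30.20 ✓; ∠(MG, GZ) = 86.50° ✗; |GZ| = 24.50 ✓.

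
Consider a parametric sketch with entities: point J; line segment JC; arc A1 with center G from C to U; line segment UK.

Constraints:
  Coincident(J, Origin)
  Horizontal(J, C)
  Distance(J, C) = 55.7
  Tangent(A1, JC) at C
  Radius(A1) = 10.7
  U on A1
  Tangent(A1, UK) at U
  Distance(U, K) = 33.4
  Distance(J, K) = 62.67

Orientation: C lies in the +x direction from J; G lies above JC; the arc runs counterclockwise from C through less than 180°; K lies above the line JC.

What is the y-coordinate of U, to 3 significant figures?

17.0

Checks: |GU| = 10.70 ✓; ∠(GU, UK) = 90.00° ✓; |UK| = 33.40 ✓; |JK| = 62.67 ✓.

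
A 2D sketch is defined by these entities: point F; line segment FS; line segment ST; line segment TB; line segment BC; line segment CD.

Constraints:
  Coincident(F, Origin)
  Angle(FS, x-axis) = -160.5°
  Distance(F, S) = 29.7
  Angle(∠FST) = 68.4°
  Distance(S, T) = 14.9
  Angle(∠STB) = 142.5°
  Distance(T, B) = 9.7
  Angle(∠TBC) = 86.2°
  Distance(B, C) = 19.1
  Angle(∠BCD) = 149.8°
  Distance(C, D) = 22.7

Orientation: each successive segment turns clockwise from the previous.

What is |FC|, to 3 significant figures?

7.42

F is at the origin; FS runs at -160.5° with length 29.7, so S = (-28.0, -9.91). ∠FST = 68.4° gives ST at 87.9° from the x-axis; with |ST| = 14.9, T = (-27.5, 4.98). ∠STB = 142.5° gives TB at 50.4° from the x-axis; with |TB| = 9.7, B = (-21.3, 12.4). ∠TBC = 86.2° gives BC at -43.4° from the x-axis; with |BC| = 19.1, C = (-7.39, -0.673). Then |FC| = |C − F| = 7.42.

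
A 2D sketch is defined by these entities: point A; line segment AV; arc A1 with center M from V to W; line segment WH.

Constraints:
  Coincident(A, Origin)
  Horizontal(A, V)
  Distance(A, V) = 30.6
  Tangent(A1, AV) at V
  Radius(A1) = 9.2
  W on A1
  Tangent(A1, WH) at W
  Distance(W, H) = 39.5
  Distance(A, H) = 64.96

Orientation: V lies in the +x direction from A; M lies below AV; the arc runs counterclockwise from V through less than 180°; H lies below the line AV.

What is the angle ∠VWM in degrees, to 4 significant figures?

28.39°

Checks: A.y = 0.00, V.y = 0.00 ✓; |MW| = 9.200 ✓; ∠(MW, WH) = 90.00° ✓; |WH| = 39.50 ✓; |AH| = 64.96 ✓.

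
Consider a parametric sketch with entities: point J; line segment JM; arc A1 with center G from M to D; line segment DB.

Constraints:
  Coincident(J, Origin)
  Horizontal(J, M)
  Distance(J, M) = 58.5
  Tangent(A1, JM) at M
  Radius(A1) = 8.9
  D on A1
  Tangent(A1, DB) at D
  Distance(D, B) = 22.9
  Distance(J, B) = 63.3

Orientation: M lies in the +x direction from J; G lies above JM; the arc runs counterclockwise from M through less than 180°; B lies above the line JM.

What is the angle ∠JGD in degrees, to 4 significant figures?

156.8°

Checks: |JM| = 58.50 ✓; |GD| = 8.900 ✓; ∠(GD, DB) = 90.00° ✓; |DB| = 22.90 ✓; |JB| = 63.30 ✓.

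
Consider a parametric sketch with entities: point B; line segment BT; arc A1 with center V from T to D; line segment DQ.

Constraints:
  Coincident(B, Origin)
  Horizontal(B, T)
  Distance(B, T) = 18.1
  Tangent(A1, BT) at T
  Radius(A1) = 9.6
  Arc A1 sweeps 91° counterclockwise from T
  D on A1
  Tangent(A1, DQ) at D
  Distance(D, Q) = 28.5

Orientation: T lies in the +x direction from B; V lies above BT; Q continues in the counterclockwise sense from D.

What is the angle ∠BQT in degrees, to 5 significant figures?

22.029°

B is at the origin; BT is horizontal with |BT| = 18.1 and T on the +x side, so T = (18.100, 0.0000). A1 meets BT tangentially, so VT is at right angles to BT, so V = T + (0, 9.6) = (18.100, 9.6000). On A1, T sits at bearing -90° from V; a 91° counterclockwise sweep puts D at bearing 1°, so D = V + 9.6·(cos 1°, sin 1°) = (27.699, 9.7675). Since A1 is tangent to DQ there, VD ⟂ DQ, so DQ runs along (−sin 1°, cos 1°); with |DQ| = 28.5, Q = (27.201, 38.263). Then cos ∠BQT = QB·QT / (|QB||QT|), giving 22.029°.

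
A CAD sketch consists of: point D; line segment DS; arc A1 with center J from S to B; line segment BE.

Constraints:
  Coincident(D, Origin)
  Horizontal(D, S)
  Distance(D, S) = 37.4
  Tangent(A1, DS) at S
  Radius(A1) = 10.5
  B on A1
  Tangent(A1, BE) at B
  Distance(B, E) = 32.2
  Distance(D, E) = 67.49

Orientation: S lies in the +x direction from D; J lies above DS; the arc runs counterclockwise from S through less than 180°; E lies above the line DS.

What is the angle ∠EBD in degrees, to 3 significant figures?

112°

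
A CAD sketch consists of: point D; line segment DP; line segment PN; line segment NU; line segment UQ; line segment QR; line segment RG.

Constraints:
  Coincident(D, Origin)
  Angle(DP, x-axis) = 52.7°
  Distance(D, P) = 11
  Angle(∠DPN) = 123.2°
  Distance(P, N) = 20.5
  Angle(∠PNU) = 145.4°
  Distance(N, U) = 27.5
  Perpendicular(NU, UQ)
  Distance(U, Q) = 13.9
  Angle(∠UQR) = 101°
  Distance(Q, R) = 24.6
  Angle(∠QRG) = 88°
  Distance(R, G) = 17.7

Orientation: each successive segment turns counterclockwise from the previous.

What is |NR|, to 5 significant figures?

18.894

NU is perpendicular to UQ, so UQ runs at -125.90°; with |UQ| = 13.9, Q = (-30.604, 32.940). ∠UQR = 101.0° gives QR at -46.900° from the x-axis; with |QR| = 24.6, R = (-13.795, 14.978). Then |NR| = |R − N| = 18.894.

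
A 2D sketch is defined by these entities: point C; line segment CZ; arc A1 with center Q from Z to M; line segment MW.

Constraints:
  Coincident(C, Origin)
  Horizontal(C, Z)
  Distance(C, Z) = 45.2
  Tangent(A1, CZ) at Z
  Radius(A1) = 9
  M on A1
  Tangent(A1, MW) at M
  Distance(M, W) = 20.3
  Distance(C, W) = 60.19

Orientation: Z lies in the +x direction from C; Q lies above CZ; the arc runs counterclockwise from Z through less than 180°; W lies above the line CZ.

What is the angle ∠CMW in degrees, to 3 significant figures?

94.6°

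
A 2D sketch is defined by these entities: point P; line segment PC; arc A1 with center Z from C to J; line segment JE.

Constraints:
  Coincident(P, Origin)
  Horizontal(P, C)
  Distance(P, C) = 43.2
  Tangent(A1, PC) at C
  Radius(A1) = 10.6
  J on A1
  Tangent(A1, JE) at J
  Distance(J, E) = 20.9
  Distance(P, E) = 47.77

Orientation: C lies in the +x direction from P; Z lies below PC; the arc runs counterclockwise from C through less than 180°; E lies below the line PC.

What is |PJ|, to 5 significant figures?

34.720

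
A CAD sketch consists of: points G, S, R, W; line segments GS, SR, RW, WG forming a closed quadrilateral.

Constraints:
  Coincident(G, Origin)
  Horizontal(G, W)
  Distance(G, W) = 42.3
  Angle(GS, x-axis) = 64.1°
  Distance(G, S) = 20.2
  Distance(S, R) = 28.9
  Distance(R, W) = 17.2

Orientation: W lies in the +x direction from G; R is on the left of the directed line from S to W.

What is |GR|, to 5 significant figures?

41.160

G is at the origin; G and W share the same y with |GW| = 42.3 and W in +x, so W = (42.3, 0). GS runs at 64.1° with |GS| = 20.2, so S = (8.8234, 18.171). R is determined by |SR| = 28.9 and |RW| = 17.2 together: it lies at the intersection of circle(S, 28.9) and circle(W, 17.2). With |SW| = 38.090, the foot of the radical line on SW is 26.125 from S and the perpendicular offset is √(28.9² − 26.125²) = 12.356. Taking the left-of-SW solution: R = (37.679, 16.568).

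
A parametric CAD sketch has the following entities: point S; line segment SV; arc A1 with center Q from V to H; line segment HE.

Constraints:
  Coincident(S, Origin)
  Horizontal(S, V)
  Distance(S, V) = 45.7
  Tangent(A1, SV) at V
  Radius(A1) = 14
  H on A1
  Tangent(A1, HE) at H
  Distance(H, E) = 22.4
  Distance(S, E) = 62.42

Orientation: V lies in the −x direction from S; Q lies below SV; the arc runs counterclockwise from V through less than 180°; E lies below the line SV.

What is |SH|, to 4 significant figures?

61.60

Checks: S.y = 0.00, V.y = 0.00 ✓; |QH| = 14.00 ✓; ∠(QH, HE) = 90.00° ✓; |HE| = 22.40 ✓; |SE| = 62.42 ✓.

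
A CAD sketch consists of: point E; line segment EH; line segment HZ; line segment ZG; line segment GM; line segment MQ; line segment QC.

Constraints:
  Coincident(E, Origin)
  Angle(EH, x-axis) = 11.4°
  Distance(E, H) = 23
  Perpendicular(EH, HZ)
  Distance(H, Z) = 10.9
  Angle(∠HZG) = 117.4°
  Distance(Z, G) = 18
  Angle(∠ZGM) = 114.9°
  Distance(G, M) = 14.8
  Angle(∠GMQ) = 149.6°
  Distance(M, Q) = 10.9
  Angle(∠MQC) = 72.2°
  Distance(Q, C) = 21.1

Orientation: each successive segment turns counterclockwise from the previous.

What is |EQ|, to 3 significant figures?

8.76

E is at the origin; EH runs at 11.4° with length 23.0, so H = (22.5, 4.55). EH ⟂ HZ, so HZ runs at 101°; with |HZ| = 10.9, Z = (20.4, 15.2). ∠HZG = 117.4° gives ZG at 164° from the x-axis; with |ZG| = 18.0, G = (3.09, 20.2). ∠ZGM = 114.9° gives GM at -131° from the x-axis; with |GM| = 14.8, M = (-6.60, 9.01). ∠GMQ = 149.6° gives MQ at -100° from the x-axis; with |MQ| = 10.9, Q = (-8.59, -1.71). Then |EQ| = |Q − E| = 8.76.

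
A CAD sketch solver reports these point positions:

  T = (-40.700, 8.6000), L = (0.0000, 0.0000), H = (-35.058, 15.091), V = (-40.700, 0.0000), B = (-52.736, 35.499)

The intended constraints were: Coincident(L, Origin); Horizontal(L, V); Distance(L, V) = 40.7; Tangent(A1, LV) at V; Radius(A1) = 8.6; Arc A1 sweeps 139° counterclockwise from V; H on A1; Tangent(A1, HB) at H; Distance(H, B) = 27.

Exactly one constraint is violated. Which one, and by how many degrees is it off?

Tangent(A1, HB) at H — off by 8.10°.

L = (0.00, 0.00) ✓; L.y = 0.00, V.y = 0.00 ✓; |LV| = 40.70 ✓; ∠(TV, VL) = 90.00° ✓; |TV| = 8.600 ✓; bearing(T→H) − bearing(T→V) = 139.0° ✓; |TH| = 8.600 ✓; ∠(TH, HB) = 98.10° ✗; |HB| = 27.00 ✓.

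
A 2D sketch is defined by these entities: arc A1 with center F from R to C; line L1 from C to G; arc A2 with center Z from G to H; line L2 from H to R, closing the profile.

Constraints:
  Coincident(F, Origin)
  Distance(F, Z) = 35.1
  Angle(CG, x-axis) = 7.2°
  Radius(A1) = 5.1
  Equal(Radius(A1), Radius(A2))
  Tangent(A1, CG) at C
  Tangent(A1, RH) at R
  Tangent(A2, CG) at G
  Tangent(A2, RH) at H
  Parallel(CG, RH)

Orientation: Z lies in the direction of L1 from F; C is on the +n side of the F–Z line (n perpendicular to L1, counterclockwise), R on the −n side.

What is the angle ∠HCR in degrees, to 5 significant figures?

73.796°

The slot axis is L1's direction at 7.2°, so u = (cos 7.2°, sin 7.2°) = (0.99211, 0.12533) and n = (−sin 7.2°, cos 7.2°) = (-0.12533, 0.99211). F is at the origin and Z lies 35.1 along u from F, so Z = 35.1·u = (34.823, 4.3992). Tangency of A1 to both parallel lines with radius 5.1 puts C and R at F ± 5.1·n: C = (-0.63920, 5.0598), R = (0.63920, -5.0598). Equal radii place G and H the same way about Z: G = Z + 5.1·n = (34.184, 9.4590), H = Z − 5.1·n = (35.462, -0.66059). Then cos ∠HCR = CH·CR / (|CH||CR|), giving 73.796°.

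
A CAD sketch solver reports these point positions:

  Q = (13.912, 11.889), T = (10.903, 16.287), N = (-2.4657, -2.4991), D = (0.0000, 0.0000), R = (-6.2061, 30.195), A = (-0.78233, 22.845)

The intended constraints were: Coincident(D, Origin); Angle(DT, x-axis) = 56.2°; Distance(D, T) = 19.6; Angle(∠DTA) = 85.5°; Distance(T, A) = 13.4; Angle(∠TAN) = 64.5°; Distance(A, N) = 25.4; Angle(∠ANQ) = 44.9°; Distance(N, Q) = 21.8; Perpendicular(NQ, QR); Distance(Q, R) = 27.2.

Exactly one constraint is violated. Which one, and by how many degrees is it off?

Perpendicular(NQ, QR) — off by 6.40°.

D = (0.00, 0.00) ✓; DT at 56.20° ✓; |DT| = 19.60 ✓; ∠DTA = 85.50° ✓; |TA| = 13.40 ✓; ∠TAN = 64.50° ✓; |AN| = 25.40 ✓; ∠ANQ = 44.90° ✓; |NQ| = 21.80 ✓; ∠(NQ, QR) = 96.40° ✗; |QR| = 27.20 ✓.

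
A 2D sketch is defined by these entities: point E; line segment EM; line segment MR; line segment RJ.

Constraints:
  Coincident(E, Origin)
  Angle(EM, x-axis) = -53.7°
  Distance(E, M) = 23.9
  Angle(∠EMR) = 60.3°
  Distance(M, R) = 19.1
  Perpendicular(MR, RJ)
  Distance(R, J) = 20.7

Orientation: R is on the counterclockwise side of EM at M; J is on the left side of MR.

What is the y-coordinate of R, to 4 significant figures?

-1.813

E is at the origin; EM runs at -53.7° with length 23.9, so M = 23.9·(cos -53.7°, sin -53.7°) = (14.15, -19.26). ∠EMR = 60.3°, so MR runs at -53.7° + (180° − 60.3°) = 66.00° from the x-axis; with |MR| = 19.1, R = M + 19.1·(cos 66.00°, sin 66.00°) = (21.92, -1.813). So R.y = -1.813.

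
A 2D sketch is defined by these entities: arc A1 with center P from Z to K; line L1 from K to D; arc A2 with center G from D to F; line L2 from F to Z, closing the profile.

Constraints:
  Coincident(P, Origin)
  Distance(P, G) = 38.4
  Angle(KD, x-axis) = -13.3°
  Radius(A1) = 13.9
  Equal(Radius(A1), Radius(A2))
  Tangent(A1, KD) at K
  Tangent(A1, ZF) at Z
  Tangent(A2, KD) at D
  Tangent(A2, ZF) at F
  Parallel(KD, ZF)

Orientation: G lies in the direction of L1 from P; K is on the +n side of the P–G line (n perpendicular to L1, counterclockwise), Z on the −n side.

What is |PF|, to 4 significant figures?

40.84

The slot axis is L1's direction at -13.3°, so u = (cos -13.3°, sin -13.3°) = (0.9732, -0.2300) and n = (−sin -13.3°, cos -13.3°) = (0.2300, 0.9732). P is at the origin and G lies 38.4 along u from P, so G = 38.4·u = (37.37, -8.834). Tangency of A1 to both parallel lines with radius 13.9 puts K and Z at P ± 13.9·n: K = (3.198, 13.53), Z = (-3.198, -13.53). Equal radii place D and F the same way about G: D = G + 13.9·n = (40.57, 4.693), F = G − 13.9·n = (34.17, -22.36). Then |PF| = |F − P| = 40.84.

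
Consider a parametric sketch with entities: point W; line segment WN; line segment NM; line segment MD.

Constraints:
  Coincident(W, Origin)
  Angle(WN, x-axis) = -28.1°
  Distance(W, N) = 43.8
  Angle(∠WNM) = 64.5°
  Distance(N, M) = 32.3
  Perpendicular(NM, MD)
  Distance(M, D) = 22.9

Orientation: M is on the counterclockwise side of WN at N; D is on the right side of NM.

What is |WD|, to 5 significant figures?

63.864

W is at the origin; WN runs at -28.1° with length 43.8, so N = 43.8·(cos -28.1°, sin -28.1°) = (38.637, -20.630). ∠WNM = 64.5°, so NM runs at -28.1° + (180° − 64.5°) = 87.400° from the x-axis; with |NM| = 32.3, M = N + 32.3·(cos 87.400°, sin 87.400°) = (40.102, 11.636). NM ⟂ MD; with |MD| = 22.9 on the right of NM, D = M + 22.9·(0.99897, -0.045363) = (62.979, 10.598). Then |WD| = |D − W| = 63.864.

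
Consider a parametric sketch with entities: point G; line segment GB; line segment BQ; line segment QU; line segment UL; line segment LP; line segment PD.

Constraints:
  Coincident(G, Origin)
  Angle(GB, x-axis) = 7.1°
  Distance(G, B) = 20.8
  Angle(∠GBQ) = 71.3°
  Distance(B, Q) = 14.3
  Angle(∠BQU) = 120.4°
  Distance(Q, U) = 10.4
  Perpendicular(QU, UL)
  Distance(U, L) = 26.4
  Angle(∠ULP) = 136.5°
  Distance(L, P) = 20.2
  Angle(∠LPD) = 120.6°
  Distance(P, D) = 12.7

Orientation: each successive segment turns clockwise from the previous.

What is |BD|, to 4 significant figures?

27.29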